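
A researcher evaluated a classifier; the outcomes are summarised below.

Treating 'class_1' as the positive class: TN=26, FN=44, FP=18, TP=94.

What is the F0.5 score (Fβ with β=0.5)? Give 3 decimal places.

0.802

Fβ = (1+β²)·TP / ((1+β²)·TP + β²·FN + FP), with β²=1/4
= 1.25·94 / (1.25·94 + 0.25·44 + 18) = 0.802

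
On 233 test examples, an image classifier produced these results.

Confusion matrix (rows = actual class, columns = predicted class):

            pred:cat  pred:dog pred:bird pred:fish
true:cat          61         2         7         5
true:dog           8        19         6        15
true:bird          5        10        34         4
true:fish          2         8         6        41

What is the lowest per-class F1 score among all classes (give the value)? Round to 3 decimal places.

Per-class F1 score (2·TP/(2·TP+FP+FN)):
  cat: TP=61, FP=8+5+2=15, FN=2+7+5=14 → 122/151 = 0.8079
  dog: TP=19, FP=2+10+8=20, FN=8+6+15=29 → 38/87 = 0.4368
  bird: TP=34, FP=7+6+6=19, FN=5+10+4=19 → 68/106 = 0.6415
  fish: TP=41, FP=5+15+4=24, FN=2+8+6=16 → 82/122 = 0.6721
Lowest is class 'dog' with F1 score = 0.437.

0.437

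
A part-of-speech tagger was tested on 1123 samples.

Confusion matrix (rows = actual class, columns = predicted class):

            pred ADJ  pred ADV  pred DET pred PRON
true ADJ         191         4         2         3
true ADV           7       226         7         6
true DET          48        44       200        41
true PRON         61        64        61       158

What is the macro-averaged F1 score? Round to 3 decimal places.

0.691

Per-class F1 score (2·TP/(2·TP+FP+FN)):
  ADJ: TP=191, FP=7+48+61=116, FN=4+2+3=9 → 382/507 = 0.7535
  ADV: TP=226, FP=4+44+64=112, FN=7+7+6=20 → 452/584 = 0.7740
  DET: TP=200, FP=2+7+61=70, FN=48+44+41=133 → 400/603 = 0.6633
  PRON: TP=158, FP=3+6+41=50, FN=61+64+61=186 → 316/552 = 0.5725
Macro-F1 score = mean = (0.7535 + 0.7740 + 0.6633 + 0.5725) / 4 = 0.691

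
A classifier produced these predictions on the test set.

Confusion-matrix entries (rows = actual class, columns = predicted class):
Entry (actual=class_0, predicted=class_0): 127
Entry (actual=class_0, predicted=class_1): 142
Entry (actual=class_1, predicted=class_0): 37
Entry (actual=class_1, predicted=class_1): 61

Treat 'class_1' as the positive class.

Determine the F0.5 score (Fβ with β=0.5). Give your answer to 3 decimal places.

0.335

Fβ = (1+β²)·TP / ((1+β²)·TP + β²·FN + FP), with β²=1/4
= 1.25·61 / (1.25·61 + 0.25·37 + 142) = 0.335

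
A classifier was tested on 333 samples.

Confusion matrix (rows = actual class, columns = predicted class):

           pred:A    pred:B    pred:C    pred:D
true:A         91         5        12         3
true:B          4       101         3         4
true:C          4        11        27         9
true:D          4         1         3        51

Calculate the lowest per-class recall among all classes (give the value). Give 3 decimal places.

Per-class recall (TP/(TP+FN)):
  A: TP=91, FN=5+12+3=20 → 91/111 = 0.8198
  B: TP=101, FN=4+3+4=11 → 101/112 = 0.9018
  C: TP=27, FN=4+11+9=24 → 27/51 = 0.5294
  D: TP=51, FN=4+1+3=8 → 51/59 = 0.8644
Lowest is class 'C' with recall = 0.529.

0.529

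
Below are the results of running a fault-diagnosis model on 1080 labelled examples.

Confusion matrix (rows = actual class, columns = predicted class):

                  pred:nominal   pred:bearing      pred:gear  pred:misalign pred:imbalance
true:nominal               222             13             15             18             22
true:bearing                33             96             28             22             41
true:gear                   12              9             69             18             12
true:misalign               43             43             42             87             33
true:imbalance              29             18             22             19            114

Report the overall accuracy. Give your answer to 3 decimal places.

Accuracy = trace / total = (222+96+69+87+114=588) / 1080 = 588/1080 = 0.544

0.544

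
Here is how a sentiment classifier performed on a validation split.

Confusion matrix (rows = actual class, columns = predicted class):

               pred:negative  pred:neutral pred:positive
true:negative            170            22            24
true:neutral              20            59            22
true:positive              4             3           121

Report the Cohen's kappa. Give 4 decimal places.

Observed agreement pₒ = trace/N = 350/445 = 0.78652
Expected agreement pₑ = Σ (rowᵢ·colᵢ)/N² = (216·194 + 101·84 + 128·167)/445² = 0.36240
κ = (pₒ − pₑ)/(1 − pₑ) = (0.78652 − 0.36240)/(1 − 0.36240) = 0.6652

0.6652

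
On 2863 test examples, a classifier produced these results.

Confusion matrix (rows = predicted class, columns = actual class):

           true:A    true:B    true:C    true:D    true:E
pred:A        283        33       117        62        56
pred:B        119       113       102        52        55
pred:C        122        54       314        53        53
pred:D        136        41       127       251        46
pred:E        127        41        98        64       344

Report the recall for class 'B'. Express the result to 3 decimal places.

Treat 'B' as positive and all other classes as negative.
recall = TP/(TP+FN).
B: TP=113, FN=33+54+41+41=169 → 113/282 = 0.4007

0.401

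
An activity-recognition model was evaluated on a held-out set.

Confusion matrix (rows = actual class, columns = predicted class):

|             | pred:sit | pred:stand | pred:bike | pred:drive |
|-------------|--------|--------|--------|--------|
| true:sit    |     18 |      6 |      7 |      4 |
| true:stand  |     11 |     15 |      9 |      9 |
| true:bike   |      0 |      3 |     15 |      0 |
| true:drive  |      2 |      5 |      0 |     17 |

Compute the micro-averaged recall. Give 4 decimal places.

0.5372

Micro-averaging pools counts across classes: ΣTP=65, ΣFP=56, ΣFN=56.
Micro-recall = TP/(TP+FN) on pooled counts = 0.5372 (equals overall accuracy in single-label multiclass).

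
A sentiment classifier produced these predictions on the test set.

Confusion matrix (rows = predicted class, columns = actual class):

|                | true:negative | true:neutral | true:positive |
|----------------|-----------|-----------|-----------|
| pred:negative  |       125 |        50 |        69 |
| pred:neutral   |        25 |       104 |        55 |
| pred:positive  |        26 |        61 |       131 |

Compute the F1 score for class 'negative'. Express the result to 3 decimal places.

0.595

F1 score = 2·TP/(2·TP+FP+FN).
negative: TP=125, FP=50+69=119, FN=25+26=51 → 250/420 = 0.5952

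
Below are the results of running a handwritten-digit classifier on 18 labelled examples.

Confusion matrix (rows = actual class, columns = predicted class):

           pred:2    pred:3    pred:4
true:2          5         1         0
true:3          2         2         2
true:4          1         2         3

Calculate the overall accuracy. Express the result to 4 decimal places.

0.5556

Accuracy = trace / total = (5+2+3=10) / 18 = 10/18 = 0.5556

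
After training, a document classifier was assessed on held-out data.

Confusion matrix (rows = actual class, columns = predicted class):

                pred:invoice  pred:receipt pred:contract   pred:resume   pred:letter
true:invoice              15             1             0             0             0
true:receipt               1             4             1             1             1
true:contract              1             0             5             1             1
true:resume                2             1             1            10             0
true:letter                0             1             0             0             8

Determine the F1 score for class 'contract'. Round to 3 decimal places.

0.667

Take TP from the diagonal, FP from the rest of the 'contract' prediction marginal, FN from the rest of the 'contract' actual marginal.
F1 score = 2·TP/(2·TP+FP+FN).
contract: TP=5, FP=0+1+1+0=2, FN=1+0+1+1=3 → 10/15 = 0.6667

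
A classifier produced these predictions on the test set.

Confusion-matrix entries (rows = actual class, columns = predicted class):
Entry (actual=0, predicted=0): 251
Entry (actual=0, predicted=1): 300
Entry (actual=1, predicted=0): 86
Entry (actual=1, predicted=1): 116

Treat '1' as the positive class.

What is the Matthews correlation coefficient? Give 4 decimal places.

MCC = (TP·TN − FP·FN) / √((TP+FP)(TP+FN)(TN+FP)(TN+FN))
Numerator = 116·251 − 300·86 = 3316
Denominator = √(416·202·551·337) = √15603649984 = 124914.5707
MCC = 3316 / 124914.5707 = 0.0265

0.0265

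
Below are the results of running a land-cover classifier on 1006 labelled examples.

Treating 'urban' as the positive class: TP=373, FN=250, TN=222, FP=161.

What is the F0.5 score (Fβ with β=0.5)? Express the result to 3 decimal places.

Fβ = (1+β²)·TP / ((1+β²)·TP + β²·FN + FP), with β²=1/4
= 1.25·373 / (1.25·373 + 0.25·250 + 161) = 0.676

0.676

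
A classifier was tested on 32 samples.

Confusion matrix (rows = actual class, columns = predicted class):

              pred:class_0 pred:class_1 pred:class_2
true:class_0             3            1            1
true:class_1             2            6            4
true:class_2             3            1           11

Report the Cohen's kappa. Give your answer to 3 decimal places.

0.407

Observed agreement pₒ = trace/N = 20/32 = 0.6250
Expected agreement pₑ = Σ (rowᵢ·colᵢ)/N² = (5·8 + 12·8 + 15·16)/32² = 0.3672
κ = (pₒ − pₑ)/(1 − pₑ) = (0.6250 − 0.3672)/(1 − 0.3672) = 0.407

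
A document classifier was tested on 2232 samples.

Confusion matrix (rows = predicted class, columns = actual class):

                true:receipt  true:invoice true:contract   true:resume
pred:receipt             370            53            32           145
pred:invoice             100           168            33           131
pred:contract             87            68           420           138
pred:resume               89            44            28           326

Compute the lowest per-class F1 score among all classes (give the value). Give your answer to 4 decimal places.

0.4392

Per-class F1 score (2·TP/(2·TP+FP+FN)):
  receipt: TP=370, FP=53+32+145=230, FN=100+87+89=276 → 740/1246 = 0.59390
  invoice: TP=168, FP=100+33+131=264, FN=53+68+44=165 → 336/765 = 0.43922
  contract: TP=420, FP=87+68+138=293, FN=32+33+28=93 → 840/1226 = 0.68515
  resume: TP=326, FP=89+44+28=161, FN=145+131+138=414 → 652/1227 = 0.53138
Lowest is class 'invoice' with F1 score = 0.4392.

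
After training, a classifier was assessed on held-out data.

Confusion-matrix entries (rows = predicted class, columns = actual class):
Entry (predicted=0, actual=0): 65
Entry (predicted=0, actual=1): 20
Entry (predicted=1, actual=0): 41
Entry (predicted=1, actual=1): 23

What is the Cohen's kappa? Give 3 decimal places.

0.129

Observed agreement pₒ = trace/N = 88/149 = 0.5906
Expected agreement pₑ = Σ (rowᵢ·colᵢ)/N² = (106·85 + 43·64)/149² = 0.5298
κ = (pₒ − pₑ)/(1 − pₑ) = (0.5906 − 0.5298)/(1 − 0.5298) = 0.129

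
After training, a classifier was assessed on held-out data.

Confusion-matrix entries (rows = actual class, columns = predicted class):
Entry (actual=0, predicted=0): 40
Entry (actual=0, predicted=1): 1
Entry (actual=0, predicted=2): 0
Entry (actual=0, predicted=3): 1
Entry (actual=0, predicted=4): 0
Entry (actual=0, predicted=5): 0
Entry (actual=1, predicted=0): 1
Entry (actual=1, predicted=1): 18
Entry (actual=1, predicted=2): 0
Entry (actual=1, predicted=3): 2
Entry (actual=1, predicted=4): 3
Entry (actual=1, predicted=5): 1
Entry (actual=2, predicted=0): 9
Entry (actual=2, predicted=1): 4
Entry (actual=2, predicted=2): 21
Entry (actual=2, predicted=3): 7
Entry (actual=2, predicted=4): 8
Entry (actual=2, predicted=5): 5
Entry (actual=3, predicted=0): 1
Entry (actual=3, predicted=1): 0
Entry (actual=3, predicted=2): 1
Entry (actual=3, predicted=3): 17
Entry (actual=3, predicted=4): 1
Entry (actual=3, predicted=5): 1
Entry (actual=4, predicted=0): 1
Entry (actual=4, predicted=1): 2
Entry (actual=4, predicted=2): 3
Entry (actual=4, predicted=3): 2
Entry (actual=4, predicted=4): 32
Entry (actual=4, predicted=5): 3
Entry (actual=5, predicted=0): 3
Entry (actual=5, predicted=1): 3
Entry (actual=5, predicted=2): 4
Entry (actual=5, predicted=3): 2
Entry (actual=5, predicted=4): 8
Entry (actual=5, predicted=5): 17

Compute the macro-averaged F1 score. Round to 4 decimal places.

0.6448

Per-class F1 score (2·TP/(2·TP+FP+FN)):
  0: TP=40, FP=1+9+1+1+3=15, FN=1+0+1+0+0=2 → 80/97 = 0.82474
  1: TP=18, FP=1+4+0+2+3=10, FN=1+0+2+3+1=7 → 36/53 = 0.67925
  2: TP=21, FP=0+0+1+3+4=8, FN=9+4+7+8+5=33 → 42/83 = 0.50602
  3: TP=17, FP=1+2+7+2+2=14, FN=1+0+1+1+1=4 → 34/52 = 0.65385
  4: TP=32, FP=0+3+8+1+8=20, FN=1+2+3+2+3=11 → 64/95 = 0.67368
  5: TP=17, FP=0+1+5+1+3=10, FN=3+3+4+2+8=20 → 34/64 = 0.53125
Macro-F1 score = mean = (0.82474 + 0.67925 + 0.50602 + 0.65385 + 0.67368 + 0.53125) / 6 = 0.6448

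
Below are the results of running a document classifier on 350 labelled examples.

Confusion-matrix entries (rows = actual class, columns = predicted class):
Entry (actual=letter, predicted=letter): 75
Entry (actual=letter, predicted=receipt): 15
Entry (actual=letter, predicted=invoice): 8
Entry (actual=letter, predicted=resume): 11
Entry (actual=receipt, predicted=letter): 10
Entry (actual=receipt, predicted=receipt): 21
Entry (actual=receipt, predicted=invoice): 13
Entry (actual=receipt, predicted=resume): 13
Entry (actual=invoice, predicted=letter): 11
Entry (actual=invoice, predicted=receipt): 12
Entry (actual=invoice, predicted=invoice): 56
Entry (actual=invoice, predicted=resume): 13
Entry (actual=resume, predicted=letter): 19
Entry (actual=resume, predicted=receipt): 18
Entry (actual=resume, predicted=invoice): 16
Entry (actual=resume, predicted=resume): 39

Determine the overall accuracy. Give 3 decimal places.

Accuracy = trace / total = (75+21+56+39=191) / 350 = 191/350 = 0.546

0.546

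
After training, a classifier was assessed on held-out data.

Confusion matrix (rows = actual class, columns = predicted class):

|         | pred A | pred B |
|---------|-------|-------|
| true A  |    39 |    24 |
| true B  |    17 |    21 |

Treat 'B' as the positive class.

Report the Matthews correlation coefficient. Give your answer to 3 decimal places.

MCC = (TP·TN − FP·FN) / √((TP+FP)(TP+FN)(TN+FP)(TN+FN))
Numerator = 21·39 − 24·17 = 411
Denominator = √(45·38·63·56) = √6032880 = 2456.1922
MCC = 411 / 2456.1922 = 0.167

0.167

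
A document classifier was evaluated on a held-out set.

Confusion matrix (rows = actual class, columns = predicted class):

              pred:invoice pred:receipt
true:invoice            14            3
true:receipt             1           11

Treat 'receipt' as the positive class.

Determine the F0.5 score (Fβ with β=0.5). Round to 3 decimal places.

0.809

Fβ = (1+β²)·TP / ((1+β²)·TP + β²·FN + FP), with β²=1/4
= 1.25·11 / (1.25·11 + 0.25·1 + 3) = 0.809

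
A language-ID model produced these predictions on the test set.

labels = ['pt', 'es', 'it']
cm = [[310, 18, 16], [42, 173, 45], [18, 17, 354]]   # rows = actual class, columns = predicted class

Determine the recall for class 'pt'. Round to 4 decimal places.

0.9012

Treat 'pt' as positive and all other classes as negative.
recall = TP/(TP+FN).
pt: TP=310, FN=18+16=34 → 310/344 = 0.90116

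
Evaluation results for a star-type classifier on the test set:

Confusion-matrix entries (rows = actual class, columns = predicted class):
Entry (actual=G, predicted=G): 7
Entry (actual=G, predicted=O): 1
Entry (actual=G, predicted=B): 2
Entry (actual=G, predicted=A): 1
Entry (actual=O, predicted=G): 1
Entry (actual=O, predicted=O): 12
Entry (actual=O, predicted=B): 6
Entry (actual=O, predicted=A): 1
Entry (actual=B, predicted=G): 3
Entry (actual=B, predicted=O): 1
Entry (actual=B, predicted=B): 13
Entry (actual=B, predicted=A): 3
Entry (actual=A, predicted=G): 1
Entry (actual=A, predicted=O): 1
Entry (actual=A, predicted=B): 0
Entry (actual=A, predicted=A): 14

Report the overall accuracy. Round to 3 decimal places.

0.687

Accuracy = trace / total = (7+12+13+14=46) / 67 = 46/67 = 0.687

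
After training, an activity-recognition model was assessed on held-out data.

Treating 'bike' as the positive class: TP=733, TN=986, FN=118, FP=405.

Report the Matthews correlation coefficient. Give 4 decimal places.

0.5535

MCC = (TP·TN − FP·FN) / √((TP+FP)(TP+FN)(TN+FP)(TN+FN))
Numerator = 733·986 − 405·118 = 674948
Denominator = √(1138·851·1391·1104) = √1487195372832 = 1219506.2004
MCC = 674948 / 1219506.2004 = 0.5535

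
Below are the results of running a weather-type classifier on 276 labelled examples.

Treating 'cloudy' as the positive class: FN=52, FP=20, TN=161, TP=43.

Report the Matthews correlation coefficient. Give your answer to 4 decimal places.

MCC = (TP·TN − FP·FN) / √((TP+FP)(TP+FN)(TN+FP)(TN+FN))
Numerator = 43·161 − 20·52 = 5883
Denominator = √(63·95·181·213) = √230739705 = 15190.1187
MCC = 5883 / 15190.1187 = 0.3873

0.3873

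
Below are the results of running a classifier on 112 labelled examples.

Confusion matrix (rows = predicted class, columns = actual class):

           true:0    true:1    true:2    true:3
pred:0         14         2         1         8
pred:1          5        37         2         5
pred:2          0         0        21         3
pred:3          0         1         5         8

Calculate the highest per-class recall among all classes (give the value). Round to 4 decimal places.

0.9250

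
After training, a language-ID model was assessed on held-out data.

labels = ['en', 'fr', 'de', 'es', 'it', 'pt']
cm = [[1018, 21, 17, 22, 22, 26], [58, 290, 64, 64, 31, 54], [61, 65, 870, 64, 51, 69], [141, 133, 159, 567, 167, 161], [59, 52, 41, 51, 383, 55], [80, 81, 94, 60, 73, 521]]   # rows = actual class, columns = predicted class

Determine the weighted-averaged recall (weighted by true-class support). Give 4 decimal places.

Per-class recall (TP/(TP+FN)):
  en: TP=1018, FN=21+17+22+22+26=108 → 1018/1126 = 0.90409
  fr: TP=290, FN=58+64+64+31+54=271 → 290/561 = 0.51693
  de: TP=870, FN=61+65+64+51+69=310 → 870/1180 = 0.73729
  es: TP=567, FN=141+133+159+167+161=761 → 567/1328 = 0.42696
  it: TP=383, FN=59+52+41+51+55=258 → 383/641 = 0.59750
  pt: TP=521, FN=80+81+94+60+73=388 → 521/909 = 0.57316
Weighted-recall = Σ (supportᵢ/N)·recallᵢ with N=5745: (1126/5745)·0.90409 + (561/5745)·0.51693 + (1180/5745)·0.73729 + (1328/5745)·0.42696 + (641/5745)·0.59750 + (909/5745)·0.57316 = 0.6352

0.6352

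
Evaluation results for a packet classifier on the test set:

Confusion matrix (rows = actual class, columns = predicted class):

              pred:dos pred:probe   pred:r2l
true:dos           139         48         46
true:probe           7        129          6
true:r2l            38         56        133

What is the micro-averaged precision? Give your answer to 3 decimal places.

0.666

Micro-averaging pools counts across classes: ΣTP=401, ΣFP=201, ΣFN=201.
Micro-precision = TP/(TP+FP) on pooled counts = 0.666 (equals overall accuracy in single-label multiclass).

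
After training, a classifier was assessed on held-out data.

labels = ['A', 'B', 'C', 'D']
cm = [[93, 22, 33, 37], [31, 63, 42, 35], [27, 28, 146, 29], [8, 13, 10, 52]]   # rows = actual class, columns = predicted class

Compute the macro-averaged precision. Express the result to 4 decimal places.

Per-class precision (TP/(TP+FP)):
  A: TP=93, FP=31+27+8=66 → 93/159 = 0.58491
  B: TP=63, FP=22+28+13=63 → 63/126 = 0.50000
  C: TP=146, FP=33+42+10=85 → 146/231 = 0.63203
  D: TP=52, FP=37+35+29=101 → 52/153 = 0.33987
Macro-precision = mean = (0.58491 + 0.50000 + 0.63203 + 0.33987) / 4 = 0.5142

0.5142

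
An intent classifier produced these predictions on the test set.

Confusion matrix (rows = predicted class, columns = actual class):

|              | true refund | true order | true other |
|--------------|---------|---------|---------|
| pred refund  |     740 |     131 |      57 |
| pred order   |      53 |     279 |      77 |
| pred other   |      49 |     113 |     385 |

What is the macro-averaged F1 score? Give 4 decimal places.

0.7191

Per-class F1 score (2·TP/(2·TP+FP+FN)):
  refund: TP=740, FP=131+57=188, FN=53+49=102 → 1480/1770 = 0.83616
  order: TP=279, FP=53+77=130, FN=131+113=244 → 558/932 = 0.59871
  other: TP=385, FP=49+113=162, FN=57+77=134 → 770/1066 = 0.72233
Macro-F1 score = mean = (0.83616 + 0.59871 + 0.72233) / 3 = 0.7191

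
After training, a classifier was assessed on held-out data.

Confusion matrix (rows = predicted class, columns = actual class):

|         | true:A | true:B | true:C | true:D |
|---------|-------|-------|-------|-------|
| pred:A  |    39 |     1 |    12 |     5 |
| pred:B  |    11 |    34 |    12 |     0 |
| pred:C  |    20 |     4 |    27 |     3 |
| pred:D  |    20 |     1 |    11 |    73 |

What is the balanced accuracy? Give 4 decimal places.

Balanced accuracy = mean of per-class recall.
  A: recall = 39/90 = 0.43333
  B: recall = 34/40 = 0.85000
  C: recall = 27/62 = 0.43548
  D: recall = 73/81 = 0.90123
Mean = (0.43333 + 0.85000 + 0.43548 + 0.90123) / 4 = 0.6550

0.6550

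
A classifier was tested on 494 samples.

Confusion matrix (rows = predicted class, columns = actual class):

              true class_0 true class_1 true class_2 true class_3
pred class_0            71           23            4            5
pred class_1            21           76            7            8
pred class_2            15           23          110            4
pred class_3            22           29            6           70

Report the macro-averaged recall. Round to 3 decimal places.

Per-class recall (TP/(TP+FN)):
  class_0: TP=71, FN=21+15+22=58 → 71/129 = 0.5504
  class_1: TP=76, FN=23+23+29=75 → 76/151 = 0.5033
  class_2: TP=110, FN=4+7+6=17 → 110/127 = 0.8661
  class_3: TP=70, FN=5+8+4=17 → 70/87 = 0.8046
Macro-recall = mean = (0.5504 + 0.5033 + 0.8661 + 0.8046) / 4 = 0.681

0.681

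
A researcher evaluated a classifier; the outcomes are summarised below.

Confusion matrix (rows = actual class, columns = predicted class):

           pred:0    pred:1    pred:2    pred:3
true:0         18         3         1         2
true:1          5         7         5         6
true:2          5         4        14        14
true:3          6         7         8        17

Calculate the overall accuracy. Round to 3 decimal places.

0.459

Accuracy = trace / total = (18+7+14+17=56) / 122 = 56/122 = 0.459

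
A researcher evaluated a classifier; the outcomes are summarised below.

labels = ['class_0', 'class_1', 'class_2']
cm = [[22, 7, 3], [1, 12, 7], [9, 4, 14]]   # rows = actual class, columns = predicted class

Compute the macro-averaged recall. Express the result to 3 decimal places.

0.602

Per-class recall (TP/(TP+FN)):
  class_0: TP=22, FN=7+3=10 → 22/32 = 0.6875
  class_1: TP=12, FN=1+7=8 → 12/20 = 0.6000
  class_2: TP=14, FN=9+4=13 → 14/27 = 0.5185
Macro-recall = mean = (0.6875 + 0.6000 + 0.5185) / 3 = 0.602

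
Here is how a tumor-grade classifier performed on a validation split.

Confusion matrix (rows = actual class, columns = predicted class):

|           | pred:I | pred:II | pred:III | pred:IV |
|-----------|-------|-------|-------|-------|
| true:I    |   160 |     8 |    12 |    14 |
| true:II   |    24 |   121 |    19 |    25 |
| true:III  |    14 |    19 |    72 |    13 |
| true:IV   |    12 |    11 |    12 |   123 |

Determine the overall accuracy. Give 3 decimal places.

0.722

Accuracy = trace / total = (160+121+72+123=476) / 659 = 476/659 = 0.722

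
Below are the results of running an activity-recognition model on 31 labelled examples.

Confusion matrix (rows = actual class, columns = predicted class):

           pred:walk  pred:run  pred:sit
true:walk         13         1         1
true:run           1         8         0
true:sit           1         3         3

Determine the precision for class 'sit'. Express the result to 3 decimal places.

0.750

Treat 'sit' as positive and all other classes as negative.
precision = TP/(TP+FP).
sit: TP=3, FP=1+0=1 → 3/4 = 0.7500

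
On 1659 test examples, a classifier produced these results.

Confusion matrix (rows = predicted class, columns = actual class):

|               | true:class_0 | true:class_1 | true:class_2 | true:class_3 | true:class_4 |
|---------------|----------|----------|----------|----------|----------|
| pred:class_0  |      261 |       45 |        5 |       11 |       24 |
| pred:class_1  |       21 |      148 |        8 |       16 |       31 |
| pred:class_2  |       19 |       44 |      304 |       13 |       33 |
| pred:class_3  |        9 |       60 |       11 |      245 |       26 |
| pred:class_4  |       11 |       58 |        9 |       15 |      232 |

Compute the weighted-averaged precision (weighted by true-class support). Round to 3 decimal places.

0.712

Per-class precision (TP/(TP+FP)):
  class_0: TP=261, FP=45+5+11+24=85 → 261/346 = 0.7543
  class_1: TP=148, FP=21+8+16+31=76 → 148/224 = 0.6607
  class_2: TP=304, FP=19+44+13+33=109 → 304/413 = 0.7361
  class_3: TP=245, FP=9+60+11+26=106 → 245/351 = 0.6980
  class_4: TP=232, FP=11+58+9+15=93 → 232/325 = 0.7138
Weighted-precision = Σ (supportᵢ/N)·precisionᵢ with N=1659: (321/1659)·0.7543 + (355/1659)·0.6607 + (337/1659)·0.7361 + (300/1659)·0.6980 + (346/1659)·0.7138 = 0.712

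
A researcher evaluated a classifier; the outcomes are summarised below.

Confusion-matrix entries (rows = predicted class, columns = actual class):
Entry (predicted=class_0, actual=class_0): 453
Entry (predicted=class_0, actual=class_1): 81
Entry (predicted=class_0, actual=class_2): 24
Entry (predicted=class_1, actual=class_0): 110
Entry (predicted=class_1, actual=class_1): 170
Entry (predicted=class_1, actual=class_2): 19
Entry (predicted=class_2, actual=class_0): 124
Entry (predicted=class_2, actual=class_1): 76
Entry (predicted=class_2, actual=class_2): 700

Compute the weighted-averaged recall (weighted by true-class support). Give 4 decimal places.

0.7530

Per-class recall (TP/(TP+FN)):
  class_0: TP=453, FN=110+124=234 → 453/687 = 0.65939
  class_1: TP=170, FN=81+76=157 → 170/327 = 0.51988
  class_2: TP=700, FN=24+19=43 → 700/743 = 0.94213
Weighted-recall = Σ (supportᵢ/N)·recallᵢ with N=1757: (687/1757)·0.65939 + (327/1757)·0.51988 + (743/1757)·0.94213 = 0.7530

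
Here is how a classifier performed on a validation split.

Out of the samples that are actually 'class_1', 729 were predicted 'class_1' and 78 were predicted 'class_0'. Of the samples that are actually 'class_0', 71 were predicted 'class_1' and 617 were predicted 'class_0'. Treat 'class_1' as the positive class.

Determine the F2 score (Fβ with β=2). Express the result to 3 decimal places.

Fβ = (1+β²)·TP / ((1+β²)·TP + β²·FN + FP), with β²=4
= 5·729 / (5·729 + 4·78 + 71) = 0.905

0.905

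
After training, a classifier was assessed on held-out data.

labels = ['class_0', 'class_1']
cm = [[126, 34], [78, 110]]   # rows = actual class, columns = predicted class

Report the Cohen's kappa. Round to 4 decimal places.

0.3651

Observed agreement pₒ = trace/N = 236/348 = 0.67816
Expected agreement pₑ = Σ (rowᵢ·colᵢ)/N² = (160·204 + 188·144)/348² = 0.49306
κ = (pₒ − pₑ)/(1 − pₑ) = (0.67816 − 0.49306)/(1 − 0.49306) = 0.3651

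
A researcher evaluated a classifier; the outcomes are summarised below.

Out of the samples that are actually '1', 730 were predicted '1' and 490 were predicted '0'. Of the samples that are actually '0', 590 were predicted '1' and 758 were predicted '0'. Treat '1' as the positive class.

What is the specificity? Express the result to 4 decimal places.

0.5623

Specificity = TN/(TN+FP) = 758/(758+590) = 0.5623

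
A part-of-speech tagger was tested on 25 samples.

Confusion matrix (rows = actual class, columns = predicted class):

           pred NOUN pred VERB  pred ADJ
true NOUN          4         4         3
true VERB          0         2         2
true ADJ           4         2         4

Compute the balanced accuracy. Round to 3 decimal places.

Balanced accuracy = mean of per-class recall.
  NOUN: recall = 4/11 = 0.3636
  VERB: recall = 2/4 = 0.5000
  ADJ: recall = 4/10 = 0.4000
Mean = (0.3636 + 0.5000 + 0.4000) / 3 = 0.421

0.421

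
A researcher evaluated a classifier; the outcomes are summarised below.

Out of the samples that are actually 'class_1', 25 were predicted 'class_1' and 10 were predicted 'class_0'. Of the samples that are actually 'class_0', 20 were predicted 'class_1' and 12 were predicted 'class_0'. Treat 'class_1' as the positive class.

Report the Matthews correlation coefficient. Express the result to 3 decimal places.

MCC = (TP·TN − FP·FN) / √((TP+FP)(TP+FN)(TN+FP)(TN+FN))
Numerator = 25·12 − 20·10 = 100
Denominator = √(45·35·32·22) = √1108800 = 1052.9957
MCC = 100 / 1052.9957 = 0.095

0.095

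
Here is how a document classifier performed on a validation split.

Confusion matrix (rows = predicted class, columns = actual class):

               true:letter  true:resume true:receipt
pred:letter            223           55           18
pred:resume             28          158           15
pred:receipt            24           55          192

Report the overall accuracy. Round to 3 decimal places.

0.746

Accuracy = trace / total = (223+158+192=573) / 768 = 573/768 = 0.746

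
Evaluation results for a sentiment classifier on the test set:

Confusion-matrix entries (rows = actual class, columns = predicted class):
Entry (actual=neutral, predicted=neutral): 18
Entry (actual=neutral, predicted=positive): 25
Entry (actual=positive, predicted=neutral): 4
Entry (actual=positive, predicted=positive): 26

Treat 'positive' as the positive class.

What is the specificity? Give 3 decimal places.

Specificity = TN/(TN+FP) = 18/(18+25) = 0.419

0.419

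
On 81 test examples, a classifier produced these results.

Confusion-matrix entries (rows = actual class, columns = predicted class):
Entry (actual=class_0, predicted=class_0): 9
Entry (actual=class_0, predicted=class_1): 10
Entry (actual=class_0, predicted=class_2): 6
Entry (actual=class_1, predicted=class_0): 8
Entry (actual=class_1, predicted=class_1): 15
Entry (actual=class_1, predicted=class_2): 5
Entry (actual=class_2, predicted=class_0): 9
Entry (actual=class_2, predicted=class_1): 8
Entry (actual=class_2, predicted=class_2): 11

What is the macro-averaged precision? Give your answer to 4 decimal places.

0.4336

Per-class precision (TP/(TP+FP)):
  class_0: TP=9, FP=8+9=17 → 9/26 = 0.34615
  class_1: TP=15, FP=10+8=18 → 15/33 = 0.45455
  class_2: TP=11, FP=6+5=11 → 11/22 = 0.50000
Macro-precision = mean = (0.34615 + 0.45455 + 0.50000) / 3 = 0.4336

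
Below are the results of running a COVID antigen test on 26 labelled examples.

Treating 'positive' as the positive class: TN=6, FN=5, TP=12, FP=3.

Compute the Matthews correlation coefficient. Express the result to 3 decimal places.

0.359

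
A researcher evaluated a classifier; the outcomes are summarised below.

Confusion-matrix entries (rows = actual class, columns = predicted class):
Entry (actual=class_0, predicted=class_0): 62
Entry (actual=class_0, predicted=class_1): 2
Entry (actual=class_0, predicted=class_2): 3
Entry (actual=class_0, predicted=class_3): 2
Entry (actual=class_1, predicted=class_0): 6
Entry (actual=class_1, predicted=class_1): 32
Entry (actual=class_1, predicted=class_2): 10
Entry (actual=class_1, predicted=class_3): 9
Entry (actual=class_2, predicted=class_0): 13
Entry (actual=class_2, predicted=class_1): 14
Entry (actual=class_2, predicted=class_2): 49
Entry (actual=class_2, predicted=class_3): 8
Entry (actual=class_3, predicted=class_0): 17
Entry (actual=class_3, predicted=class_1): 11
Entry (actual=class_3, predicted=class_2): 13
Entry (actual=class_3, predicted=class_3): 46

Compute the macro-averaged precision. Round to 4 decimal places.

Per-class precision (TP/(TP+FP)):
  class_0: TP=62, FP=6+13+17=36 → 62/98 = 0.63265
  class_1: TP=32, FP=2+14+11=27 → 32/59 = 0.54237
  class_2: TP=49, FP=3+10+13=26 → 49/75 = 0.65333
  class_3: TP=46, FP=2+9+8=19 → 46/65 = 0.70769
Macro-precision = mean = (0.63265 + 0.54237 + 0.65333 + 0.70769) / 4 = 0.6340

0.6340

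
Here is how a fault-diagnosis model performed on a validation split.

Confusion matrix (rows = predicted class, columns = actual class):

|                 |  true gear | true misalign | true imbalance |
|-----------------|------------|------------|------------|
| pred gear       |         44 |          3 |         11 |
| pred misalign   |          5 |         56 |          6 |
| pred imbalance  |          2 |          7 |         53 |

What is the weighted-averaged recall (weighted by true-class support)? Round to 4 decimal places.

0.8182

Per-class recall (TP/(TP+FN)):
  gear: TP=44, FN=5+2=7 → 44/51 = 0.86275
  misalign: TP=56, FN=3+7=10 → 56/66 = 0.84848
  imbalance: TP=53, FN=11+6=17 → 53/70 = 0.75714
Weighted-recall = Σ (supportᵢ/N)·recallᵢ with N=187: (51/187)·0.86275 + (66/187)·0.84848 + (70/187)·0.75714 = 0.8182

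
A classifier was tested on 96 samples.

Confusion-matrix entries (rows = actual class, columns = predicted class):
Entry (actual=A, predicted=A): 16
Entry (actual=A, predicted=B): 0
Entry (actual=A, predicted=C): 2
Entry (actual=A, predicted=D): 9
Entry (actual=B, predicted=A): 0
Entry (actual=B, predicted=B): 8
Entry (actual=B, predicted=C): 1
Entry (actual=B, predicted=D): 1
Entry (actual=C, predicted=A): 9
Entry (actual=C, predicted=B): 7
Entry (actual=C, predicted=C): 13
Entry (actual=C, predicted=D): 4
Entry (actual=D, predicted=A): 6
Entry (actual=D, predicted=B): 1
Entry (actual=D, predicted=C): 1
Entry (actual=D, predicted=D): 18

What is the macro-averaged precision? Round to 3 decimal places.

0.586

Per-class precision (TP/(TP+FP)):
  A: TP=16, FP=0+9+6=15 → 16/31 = 0.5161
  B: TP=8, FP=0+7+1=8 → 8/16 = 0.5000
  C: TP=13, FP=2+1+1=4 → 13/17 = 0.7647
  D: TP=18, FP=9+1+4=14 → 18/32 = 0.5625
Macro-precision = mean = (0.5161 + 0.5000 + 0.7647 + 0.5625) / 4 = 0.586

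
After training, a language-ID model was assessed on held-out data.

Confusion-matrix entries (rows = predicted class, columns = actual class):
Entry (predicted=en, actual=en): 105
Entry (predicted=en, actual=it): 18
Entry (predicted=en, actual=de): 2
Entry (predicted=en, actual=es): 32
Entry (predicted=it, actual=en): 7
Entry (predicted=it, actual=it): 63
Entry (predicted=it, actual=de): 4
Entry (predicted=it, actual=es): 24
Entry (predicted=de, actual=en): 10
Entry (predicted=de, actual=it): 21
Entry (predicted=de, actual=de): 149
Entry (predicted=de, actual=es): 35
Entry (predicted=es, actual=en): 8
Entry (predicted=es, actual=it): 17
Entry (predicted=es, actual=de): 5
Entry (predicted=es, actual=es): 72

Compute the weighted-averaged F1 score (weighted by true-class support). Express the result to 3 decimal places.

0.664

Per-class F1 score (2·TP/(2·TP+FP+FN)):
  en: TP=105, FP=18+2+32=52, FN=7+10+8=25 → 210/287 = 0.7317
  it: TP=63, FP=7+4+24=35, FN=18+21+17=56 → 126/217 = 0.5806
  de: TP=149, FP=10+21+35=66, FN=2+4+5=11 → 298/375 = 0.7947
  es: TP=72, FP=8+17+5=30, FN=32+24+35=91 → 144/265 = 0.5434
Weighted-F1 score = Σ (supportᵢ/N)·F1 scoreᵢ with N=572: (130/572)·0.7317 + (119/572)·0.5806 + (160/572)·0.7947 + (163/572)·0.5434 = 0.664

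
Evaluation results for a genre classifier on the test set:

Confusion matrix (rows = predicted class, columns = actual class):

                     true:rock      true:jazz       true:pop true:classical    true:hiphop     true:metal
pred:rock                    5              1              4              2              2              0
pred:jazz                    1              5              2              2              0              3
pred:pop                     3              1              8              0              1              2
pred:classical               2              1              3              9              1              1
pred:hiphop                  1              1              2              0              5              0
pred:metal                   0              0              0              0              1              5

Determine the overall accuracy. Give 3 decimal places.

0.500

Accuracy = trace / total = (5+5+8+9+5+5=37) / 74 = 37/74 = 0.500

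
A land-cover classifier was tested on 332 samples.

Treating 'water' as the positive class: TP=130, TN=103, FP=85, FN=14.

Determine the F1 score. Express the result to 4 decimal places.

0.7242

Precision = TP/(TP+FP) = 130/215 = 0.6047
Recall = TP/(TP+FN) = 130/144 = 0.9028
F1 = 2·TP/(2·TP+FP+FN) = 260/359 = 0.7242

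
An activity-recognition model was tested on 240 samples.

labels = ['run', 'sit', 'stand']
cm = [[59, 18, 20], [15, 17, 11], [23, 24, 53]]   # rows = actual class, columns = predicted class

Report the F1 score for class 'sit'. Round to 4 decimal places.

0.3333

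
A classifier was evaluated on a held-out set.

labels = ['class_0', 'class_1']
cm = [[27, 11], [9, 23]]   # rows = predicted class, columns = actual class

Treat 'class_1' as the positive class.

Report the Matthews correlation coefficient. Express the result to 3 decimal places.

MCC = (TP·TN − FP·FN) / √((TP+FP)(TP+FN)(TN+FP)(TN+FN))
Numerator = 23·27 − 9·11 = 522
Denominator = √(32·34·36·38) = √1488384 = 1219.9934
MCC = 522 / 1219.9934 = 0.428

0.428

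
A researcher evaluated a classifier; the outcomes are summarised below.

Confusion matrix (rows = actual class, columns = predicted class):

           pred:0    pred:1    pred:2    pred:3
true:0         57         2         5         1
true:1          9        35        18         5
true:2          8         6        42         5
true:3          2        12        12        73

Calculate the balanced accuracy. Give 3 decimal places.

Balanced accuracy = mean of per-class recall.
  0: recall = 57/65 = 0.8769
  1: recall = 35/67 = 0.5224
  2: recall = 42/61 = 0.6885
  3: recall = 73/99 = 0.7374
Mean = (0.8769 + 0.5224 + 0.6885 + 0.7374) / 4 = 0.706

0.706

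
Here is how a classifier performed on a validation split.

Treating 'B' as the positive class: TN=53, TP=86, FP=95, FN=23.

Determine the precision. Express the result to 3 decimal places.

0.475

Precision = TP/(TP+FP) = 86/(86+95) = 86/181 = 0.475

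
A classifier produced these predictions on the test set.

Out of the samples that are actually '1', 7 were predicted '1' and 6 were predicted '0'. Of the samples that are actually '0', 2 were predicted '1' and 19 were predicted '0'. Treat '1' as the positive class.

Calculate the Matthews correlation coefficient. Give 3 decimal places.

0.488

MCC = (TP·TN − FP·FN) / √((TP+FP)(TP+FN)(TN+FP)(TN+FN))
Numerator = 7·19 − 2·6 = 121
Denominator = √(9·13·21·25) = √61425 = 247.8407
MCC = 121 / 247.8407 = 0.488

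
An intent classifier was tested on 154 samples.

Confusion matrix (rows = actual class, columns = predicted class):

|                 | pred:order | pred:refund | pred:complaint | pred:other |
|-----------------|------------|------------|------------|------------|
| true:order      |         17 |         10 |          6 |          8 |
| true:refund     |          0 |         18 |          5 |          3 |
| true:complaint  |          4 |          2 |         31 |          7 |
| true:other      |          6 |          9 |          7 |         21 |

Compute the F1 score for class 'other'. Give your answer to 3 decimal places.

0.512

Take TP from the diagonal, FP from the rest of the 'other' prediction marginal, FN from the rest of the 'other' actual marginal.
F1 score = 2·TP/(2·TP+FP+FN).
other: TP=21, FP=8+3+7=18, FN=6+9+7=22 → 42/82 = 0.5122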